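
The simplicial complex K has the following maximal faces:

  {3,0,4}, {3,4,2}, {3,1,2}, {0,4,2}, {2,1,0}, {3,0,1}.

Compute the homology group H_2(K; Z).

H_2 ≅ Z.

Order the vertices as 0 < 1 < 2 < 3 < 4. Listing each simplex with vertices in this order, K has dimension 2 with simplices:

  0-simplices (5): [0], [1], [2], [3], [4]
  1-simplices (9): [0,1], [0,2], [0,3], [0,4], [1,2], [1,3], [2,3], [2,4], [3,4]
  2-simplices (6): [0,1,2], [0,1,3], [0,2,4], [0,3,4], [1,2,3], [2,3,4]

giving chain groups C_0 ≅ Z^5, C_1 ≅ Z^9, C_2 ≅ Z^6.

The boundary map ∂_1: C_1 → C_0 maps an edge to its endpoints' difference, ∂[p,q] = q − p. For instance
  ∂[1,2] = [2] − [1].
This gives a 5×9 integer matrix of rank 4; reducing to Smith normal form yields diagonal entries (1,1,1,1).

The boundary map ∂_2: C_2 → C_1 maps a triangle to the signed sum of its edges. For instance
  ∂[0,1,2] = [1,2] − [0,2] + [0,1],
  ∂[1,2,3] = [2,3] − [1,3] + [1,2].
As a 9×6 matrix over Z this has rank 5, with invariant factors (1,1,1,1,1).

Now H_k = ker ∂_k / im ∂_{k+1}, so:

  H_2: rank ker ∂_2 − rank ∂_3 = (6 − 5) − 0 = 1, and there is no ∂_3, so H_2 ≅ Z.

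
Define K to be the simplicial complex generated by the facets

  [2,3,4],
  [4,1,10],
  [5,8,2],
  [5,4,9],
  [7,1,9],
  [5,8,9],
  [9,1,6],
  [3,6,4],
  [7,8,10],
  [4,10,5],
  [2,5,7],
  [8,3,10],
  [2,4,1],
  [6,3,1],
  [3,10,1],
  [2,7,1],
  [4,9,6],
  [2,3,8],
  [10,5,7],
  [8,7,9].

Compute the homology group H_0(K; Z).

Fix the vertex order 1 < 2 < 3 < 4 < 5 < 6 < 7 < 8 < 9 < 10 and write every simplex with vertices in increasing order. Then dim K = 2 and the simplices of K are:

  0-simplices (10): [1], [2], [3], [4], [5], [6], [7], [8], [9], [10]
  1-simplices (30): (30 of them)
  2-simplices (20): (20 of them)

so the chain groups are C_0 ≅ Z^10, C_1 ≅ Z^30, C_2 ≅ Z^20.

The boundary map ∂_1: C_1 → C_0 maps an edge to its endpoints' difference, ∂[p,q] = q − p. For instance
  ∂[1,3] = [3] − [1].
The 10×30 boundary matrix has rank 9 and Smith normal form diag(1,1,1,1,1,1,1,1,1).

∂_2: C_2 → C_1 acts by ∂[p,q,r] = [q,r] − [p,r] + [p,q]. For instance
  ∂[1,3,6] = [3,6] − [1,6] + [1,3],
  ∂[7,8,10] = [8,10] − [7,10] + [7,8].
The 30×20 boundary matrix has rank 20 and Smith normal form diag(1,1,1,1,1,1,1,1,1,1,1,1,1,1,1,1,1,1,1,2).

Reading off H_k = ker ∂_k / im ∂_{k+1}:

  H_0: rank C_0 − rank ∂_1 = 10 − 9 = 1, and the invariant factors of ∂_1 are all 1, so H_0 = Z.

H_0 = Z.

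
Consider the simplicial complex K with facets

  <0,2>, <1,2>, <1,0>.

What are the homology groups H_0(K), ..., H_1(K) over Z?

Fix the vertex order 0 < 1 < 2 and write every simplex with vertices in increasing order. Then dim K = 1 and the simplices of K are:

  0-simplices (3): [0], [1], [2]
  1-simplices (3): [0,1], [0,2], [1,2]

so the chain groups are C_0 ≅ Z^3, C_1 ≅ Z^3.

The boundary map ∂_1: C_1 → C_0 sends each edge [p,q] (with p < q) to q − p.
The resulting 3×3 matrix has rank 2, and its Smith normal form has invariant factors (1,1).

Now H_k = ker ∂_k / im ∂_{k+1}, so:

  H_0: rank C_0 − rank ∂_1 = 3 − 2 = 1, and the invariant factors of ∂_1 are all 1, so H_0 ≅ Z.
  H_1: rank ker ∂_1 − rank ∂_2 = (3 − 2) − 0 = 1, and there is no ∂_2, so H_1 ≅ Z.

As a check, the Euler characteristic is 3 − 3 = 0, which agrees with 1 − 1 = 0.
(K is a triangulation of the circle S^1.)

H_0 ≅ Z,  H_1 ≅ Z.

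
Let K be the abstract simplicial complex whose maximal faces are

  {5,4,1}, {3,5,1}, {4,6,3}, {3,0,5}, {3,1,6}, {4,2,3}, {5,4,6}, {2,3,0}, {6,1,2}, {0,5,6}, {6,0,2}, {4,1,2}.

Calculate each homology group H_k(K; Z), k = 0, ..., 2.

H_0 = Z,  H_1 = Z/2Z,  H_2 = 0.

Fix the vertex order 0 < 1 < 2 < 3 < 4 < 5 < 6 and write every simplex with vertices in increasing order. Then dim K = 2 and the simplices of K are:

  0-simplices (7): [0], [1], [2], [3], [4], [5], [6]
  1-simplices (18): [0,2], [0,3], [0,5], [0,6], [1,2], [1,3], [1,4], [1,5], [1,6], [2,3], [2,4], [2,6], [3,4], [3,5], [3,6], [4,5], [4,6], [5,6]
  2-simplices (12): [0,2,3], [0,2,6], [0,3,5], [0,5,6], [1,2,4], [1,2,6], [1,3,5], [1,3,6], [1,4,5], [2,3,4], [3,4,6], [4,5,6]

Hence C_0 ≅ Z^7, C_1 ≅ Z^18, C_2 ≅ Z^12.

The boundary map ∂_1: C_1 → C_0 is given by ∂[p,q] = [q] − [p]. For instance
  ∂[3,5] = [5] − [3].
As a 7×18 matrix over Z this has rank 6, with invariant factors (1,1,1,1,1,1).

∂_2: C_2 → C_1 maps a triangle to the signed sum of its edges. For instance
  ∂[0,2,3] = [2,3] − [0,3] + [0,2],
  ∂[0,3,5] = [3,5] − [0,5] + [0,3].
This gives a 18×12 integer matrix of rank 12; reducing to Smith normal form yields diagonal entries (1,1,1,1,1,1,1,1,1,1,1,2).

Computing H_k = (kernel of ∂_k) / (image of ∂_{k+1}):

  H_0: rank C_0 − rank ∂_1 = 7 − 6 = 1, and the invariant factors of ∂_1 are all 1, so H_0 ≅ Z.
  H_1: rank ker ∂_1 − rank ∂_2 = (18 − 6) − 12 = 0, and ∂_2 has invariant factor 2 > 1, so H_1 ≅ Z/2Z.
  H_2: rank ker ∂_2 − rank ∂_3 = (12 − 12) − 0 = 0, and there is no ∂_3, so H_2 ≅ 0.

As a check, the Euler characteristic is 7 − 18 + 12 = 1, which agrees with 1 − 0 + 0 = 1.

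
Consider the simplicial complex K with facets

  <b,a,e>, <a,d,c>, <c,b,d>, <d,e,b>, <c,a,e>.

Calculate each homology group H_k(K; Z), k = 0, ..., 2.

H_0 = Z,  H_1 = Z,  H_2 = 0.

Order the vertices as a < b < c < d < e. Listing each simplex with vertices in this order, K has dimension 2 with simplices:

  0-simplices (5): a, b, c, d, e
  1-simplices (10): ab, ac, ad, ae, bc, bd, be, cd, ce, de
  2-simplices (5): abe, acd, ace, bcd, bde

so the chain groups are C_0 ≅ Z^5, C_1 ≅ Z^10, C_2 ≅ Z^5.

The boundary map ∂_1: C_1 → C_0 sends each edge [p,q] (with p < q) to q − p.
The resulting 5×10 matrix has rank 4, and its Smith normal form has invariant factors (1,1,1,1).

The boundary map ∂_2: C_2 → C_1 maps a triangle to the signed sum of its edges. For instance
  ∂bde = de − be + bd,
  ∂acd = cd − ad + ac.
The 10×5 boundary matrix has rank 5 and Smith normal form diag(1,1,1,1,1).

From H_k ≅ ker(∂_k) / im(∂_{k+1}) we obtain:

  H_0: rank C_0 − rank ∂_1 = 5 − 4 = 1, and the invariant factors of ∂_1 are all 1, so H_0 = Z.
  H_1: rank ker ∂_1 − rank ∂_2 = (10 − 4) − 5 = 1, and the invariant factors of ∂_2 are all 1, so H_1 = Z.
  H_2: rank ker ∂_2 − rank ∂_3 = (5 − 5) − 0 = 0, and there is no ∂_3, so H_2 = 0.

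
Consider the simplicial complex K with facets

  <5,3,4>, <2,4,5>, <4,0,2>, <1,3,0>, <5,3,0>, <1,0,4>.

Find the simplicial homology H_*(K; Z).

H_0 ≅ Z,  H_1 ≅ Z,  H_2 = 0.

We work with the vertex ordering 0 < 1 < 2 < 3 < 4 < 5. The simplices of K, each written with vertices in increasing order, are:

  0-simplices (6): [0], [1], [2], [3], [4], [5]
  1-simplices (12): [0,1], [0,2], [0,3], [0,4], [0,5], [1,3], [1,4], [2,4], [2,5], [3,4], [3,5], [4,5]
  2-simplices (6): [0,1,3], [0,1,4], [0,2,4], [0,3,5], [2,4,5], [3,4,5]

so the chain groups are C_0 ≅ Z^6, C_1 ≅ Z^12, C_2 ≅ Z^6.

Boundary ∂_1: C_1 → C_0 maps an edge to its endpoints' difference, ∂[p,q] = q − p. For instance
  ∂[1,3] = [3] − [1].
As a 6×12 matrix over Z this has rank 5, with invariant factors (1,1,1,1,1).

The boundary map ∂_2: C_2 → C_1 acts by ∂[p,q,r] = [q,r] − [p,r] + [p,q]. For instance
  ∂[3,4,5] = [4,5] − [3,5] + [3,4],
  ∂[0,1,3] = [1,3] − [0,3] + [0,1].
The resulting 12×6 matrix has rank 6, and its Smith normal form has invariant factors (1,1,1,1,1,1).

Computing H_k = (kernel of ∂_k) / (image of ∂_{k+1}):

  H_0: rank C_0 − rank ∂_1 = 6 − 5 = 1, and the invariant factors of ∂_1 are all 1, so H_0 ≅ Z.
  H_1: rank ker ∂_1 − rank ∂_2 = (12 − 5) − 6 = 1, and the invariant factors of ∂_2 are all 1, so H_1 ≅ Z.
  H_2: rank ker ∂_2 − rank ∂_3 = (6 − 6) − 0 = 0, and there is no ∂_3, so H_2 ≅ 0.

As a check, the Euler characteristic is 6 − 12 + 6 = 0, which agrees with 1 − 1 + 0 = 0.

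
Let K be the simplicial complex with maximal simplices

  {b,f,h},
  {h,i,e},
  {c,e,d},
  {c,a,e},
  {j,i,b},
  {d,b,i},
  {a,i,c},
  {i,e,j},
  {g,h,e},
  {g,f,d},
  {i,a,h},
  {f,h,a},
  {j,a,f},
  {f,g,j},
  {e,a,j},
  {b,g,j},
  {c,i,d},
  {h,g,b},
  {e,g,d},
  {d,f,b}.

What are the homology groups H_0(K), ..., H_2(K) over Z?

Fix the vertex order a < b < c < d < e < f < g < h < i < j and write every simplex with vertices in increasing order. Then dim K = 2 and the simplices of K are:

  0-simplices (10): a, b, c, d, e, f, g, h, i, j
  1-simplices (30): ac, ae, af, ah, ai, aj, bd, bf, bg, bh, bi, bj, cd, ce, ci, de, df, dg, di, eg, eh, ei, ej, fg, fh, fj, gh, gj, hi, ij
  2-simplices (20): ace, aci, aej, afh, afj, ahi, bdf, bdi, bfh, bgh, bgj, bij, cde, cdi, deg, dfg, egh, ehi, eij, fgj

so the chain groups are C_0 ≅ Z^10, C_1 ≅ Z^30, C_2 ≅ Z^20.

∂_1: C_1 → C_0 is given by ∂[p,q] = [q] − [p]. For instance
  ∂eh = h − e.
This gives a 10×30 integer matrix of rank 9; reducing to Smith normal form yields diagonal entries (1,1,1,1,1,1,1,1,1).

∂_2: C_2 → C_1 maps a triangle to the signed sum of its edges. For instance
  ∂fgj = gj − fj + fg,
  ∂bgj = gj − bj + bg.
The 30×20 boundary matrix has rank 20 and Smith normal form diag(1,1,1,1,1,1,1,1,1,1,1,1,1,1,1,1,1,1,1,2).

Now H_k = ker ∂_k / im ∂_{k+1}, so:

  H_0: rank C_0 − rank ∂_1 = 10 − 9 = 1, and the invariant factors of ∂_1 are all 1, so H_0 ≅ Z.
  H_1: rank ker ∂_1 − rank ∂_2 = (30 − 9) − 20 = 1, and ∂_2 has invariant factor 2 > 1, so H_1 ≅ Z × Z/2.
  H_2: rank ker ∂_2 − rank ∂_3 = (20 − 20) − 0 = 0, and there is no ∂_3, so H_2 ≅ 0.

(K is a triangulation of the Klein bottle.)

H_0 ≅ Z,  H_1 ≅ Z × Z/2,  H_2 = 0.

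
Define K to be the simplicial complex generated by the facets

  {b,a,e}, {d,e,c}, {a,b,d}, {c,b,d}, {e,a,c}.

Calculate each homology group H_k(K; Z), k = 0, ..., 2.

Take the total order a < b < c < d < e on the vertex set. Then K (dimension 2) consists of the simplices:

  0-simplices (5): a, b, c, d, e
  1-simplices (10): ab, ac, ad, ae, bc, bd, be, cd, ce, de
  2-simplices (5): abd, abe, ace, bcd, cde

so the chain groups are C_0 ≅ Z^5, C_1 ≅ Z^10, C_2 ≅ Z^5.

Boundary ∂_1: C_1 → C_0 maps an edge to its endpoints' difference, ∂[p,q] = q − p. For instance
  ∂bd = d − b.
As a 5×10 matrix over Z this has rank 4, with invariant factors (1,1,1,1).

The boundary map ∂_2: C_2 → C_1 maps a triangle to the signed sum of its edges. For instance
  ∂abd = bd − ad + ab,
  ∂cde = de − ce + cd.
The resulting 10×5 matrix has rank 5, and its Smith normal form has invariant factors (1,1,1,1,1).

Computing H_k = (kernel of ∂_k) / (image of ∂_{k+1}):

  H_0: rank C_0 − rank ∂_1 = 5 − 4 = 1, and the invariant factors of ∂_1 are all 1, so H_0 = Z.
  H_1: rank ker ∂_1 − rank ∂_2 = (10 − 4) − 5 = 1, and the invariant factors of ∂_2 are all 1, so H_1 = Z.
  H_2: rank ker ∂_2 − rank ∂_3 = (5 − 5) − 0 = 0, and there is no ∂_3, so H_2 = 0.

As a check, the Euler characteristic is 5 − 10 + 5 = 0, which agrees with 1 − 1 + 0 = 0.
(K is a triangulation of the Möbius band.)

H_0 ≅ Z,  H_1 ≅ Z,  H_2 = 0.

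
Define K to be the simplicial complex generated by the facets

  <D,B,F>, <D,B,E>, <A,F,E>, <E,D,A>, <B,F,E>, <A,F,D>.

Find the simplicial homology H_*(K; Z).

We work with the vertex ordering A < B < D < E < F. The simplices of K, each written with vertices in increasing order, are:

  0-simplices (5): A, B, D, E, F
  1-simplices (9): AD, AE, AF, BD, BE, BF, DE, DF, EF
  2-simplices (6): ADE, ADF, AEF, BDE, BDF, BEF

so the chain groups are C_0 ≅ Z^5, C_1 ≅ Z^9, C_2 ≅ Z^6.

Boundary ∂_1: C_1 → C_0 sends each edge [p,q] (with p < q) to q − p. For instance
  ∂BE = E − B.
The 5×9 boundary matrix has rank 4 and Smith normal form diag(1,1,1,1).

The boundary map ∂_2: C_2 → C_1 maps a triangle to the signed sum of its edges. For instance
  ∂BDF = DF − BF + BD,
  ∂AEF = EF − AF + AE.
As a 9×6 matrix over Z this has rank 5, with invariant factors (1,1,1,1,1).

From H_k ≅ ker(∂_k) / im(∂_{k+1}) we obtain:

  H_0: rank C_0 − rank ∂_1 = 5 − 4 = 1, and the invariant factors of ∂_1 are all 1, so H_0 ≅ Z.
  H_1: rank ker ∂_1 − rank ∂_2 = (9 − 4) − 5 = 0, and the invariant factors of ∂_2 are all 1, so H_1 ≅ 0.
  H_2: rank ker ∂_2 − rank ∂_3 = (6 − 5) − 0 = 1, and there is no ∂_3, so H_2 ≅ Z.

H_0 ≅ Z,  H_1 = 0,  H_2 ≅ Z.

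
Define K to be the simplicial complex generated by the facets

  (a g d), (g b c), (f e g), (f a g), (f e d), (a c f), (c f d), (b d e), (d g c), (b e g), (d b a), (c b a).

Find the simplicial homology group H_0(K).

H_0 ≅ Z.

Order the vertices as a < b < c < d < e < f < g. Listing each simplex with vertices in this order, K has dimension 2 with simplices:

  0-simplices (7): a, b, c, d, e, f, g
  1-simplices (18): ab, ac, ad, af, ag, bc, bd, be, bg, cd, cf, cg, de, df, dg, ef, eg, fg
  2-simplices (12): abc, abd, acf, adg, afg, bcg, bde, beg, cdf, cdg, def, efg

so the chain groups are C_0 ≅ Z^7, C_1 ≅ Z^18, C_2 ≅ Z^12.

Boundary ∂_1: C_1 → C_0 sends each edge [p,q] (with p < q) to q − p. For instance
  ∂bd = d − b.
This gives a 7×18 integer matrix of rank 6; reducing to Smith normal form yields diagonal entries (1,1,1,1,1,1).

The boundary map ∂_2: C_2 → C_1 maps a triangle to the signed sum of its edges. For instance
  ∂efg = fg − eg + ef,
  ∂afg = fg − ag + af.
The resulting 18×12 matrix has rank 12, and its Smith normal form has invariant factors (1,1,1,1,1,1,1,1,1,1,1,2).

Reading off H_k = ker ∂_k / im ∂_{k+1}:

  H_0: rank C_0 − rank ∂_1 = 7 − 6 = 1, and the invariant factors of ∂_1 are all 1, so H_0 ≅ Z.

(K is a triangulation of the real projective plane RP^2.)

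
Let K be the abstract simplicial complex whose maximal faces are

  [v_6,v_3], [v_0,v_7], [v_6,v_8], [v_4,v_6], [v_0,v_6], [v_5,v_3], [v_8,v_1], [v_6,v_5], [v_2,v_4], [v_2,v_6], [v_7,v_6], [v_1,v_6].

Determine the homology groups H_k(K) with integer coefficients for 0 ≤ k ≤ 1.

H_0 ≅ Z,  H_1 ≅ Z^4.

We work with the vertex ordering v_0 < v_1 < v_2 < v_3 < v_4 < v_5 < v_6 < v_7 < v_8. The simplices of K, each written with vertices in increasing order, are:

  0-simplices (9): [v_0], [v_1], [v_2], [v_3], [v_4], [v_5], [v_6], [v_7], [v_8]
  1-simplices (12): [v_0,v_6], [v_0,v_7], [v_1,v_6], [v_1,v_8], [v_2,v_4], [v_2,v_6], [v_3,v_5], [v_3,v_6], [v_4,v_6], [v_5,v_6], [v_6,v_7], [v_6,v_8]

Hence C_0 ≅ Z^9, C_1 ≅ Z^12.

∂_1: C_1 → C_0 is given by ∂[p,q] = [q] − [p]. For instance
  ∂[v_5,v_6] = [v_6] − [v_5].
The resulting 9×12 matrix has rank 8, and its Smith normal form has invariant factors (1,1,1,1,1,1,1,1).

Reading off H_k = ker ∂_k / im ∂_{k+1}:

  H_0: rank C_0 − rank ∂_1 = 9 − 8 = 1, and the invariant factors of ∂_1 are all 1, so H_0 = Z.
  H_1: rank ker ∂_1 − rank ∂_2 = (12 − 8) − 0 = 4, and there is no ∂_2, so H_1 = Z^4.

As a check, the Euler characteristic is 9 − 12 = -3, which agrees with 1 − 4 = -3.
(K is a triangulation of a wedge of 4 circles.)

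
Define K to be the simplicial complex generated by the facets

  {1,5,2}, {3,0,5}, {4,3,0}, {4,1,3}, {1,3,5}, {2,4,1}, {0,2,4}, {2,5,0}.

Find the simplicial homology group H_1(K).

Order the vertices as 0 < 1 < 2 < 3 < 4 < 5. Listing each simplex with vertices in this order, K has dimension 2 with simplices:

  0-simplices (6): [0], [1], [2], [3], [4], [5]
  1-simplices (12): [0,2], [0,3], [0,4], [0,5], [1,2], [1,3], [1,4], [1,5], [2,4], [2,5], [3,4], [3,5]
  2-simplices (8): [0,2,4], [0,2,5], [0,3,4], [0,3,5], [1,2,4], [1,2,5], [1,3,4], [1,3,5]

giving chain groups C_0 ≅ Z^6, C_1 ≅ Z^12, C_2 ≅ Z^8.

∂_1: C_1 → C_0 maps an edge to its endpoints' difference, ∂[p,q] = q − p. For instance
  ∂[1,3] = [3] − [1].
As a 6×12 matrix over Z this has rank 5, with invariant factors (1,1,1,1,1).

Boundary ∂_2: C_2 → C_1 acts by ∂[p,q,r] = [q,r] − [p,r] + [p,q]. For instance
  ∂[1,3,4] = [3,4] − [1,4] + [1,3],
  ∂[1,2,4] = [2,4] − [1,4] + [1,2].
The resulting 12×8 matrix has rank 7, and its Smith normal form has invariant factors (1,1,1,1,1,1,1).

Now H_k = ker ∂_k / im ∂_{k+1}, so:

  H_1: rank ker ∂_1 − rank ∂_2 = (12 − 5) − 7 = 0, and the invariant factors of ∂_2 are all 1, so H_1 = 0.

H_1 ≅ 0.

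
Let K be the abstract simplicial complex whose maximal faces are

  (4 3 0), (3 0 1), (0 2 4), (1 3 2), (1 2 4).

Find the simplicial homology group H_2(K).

H_2 ≅ 0.

We work with the vertex ordering 0 < 1 < 2 < 3 < 4. The simplices of K, each written with vertices in increasing order, are:

  0-simplices (5): [0], [1], [2], [3], [4]
  1-simplices (10): [0,1], [0,2], [0,3], [0,4], [1,2], [1,3], [1,4], [2,3], [2,4], [3,4]
  2-simplices (5): [0,1,3], [0,2,4], [0,3,4], [1,2,3], [1,2,4]

Hence C_0 ≅ Z^5, C_1 ≅ Z^10, C_2 ≅ Z^5.

∂_1: C_1 → C_0 sends each edge [p,q] (with p < q) to q − p. For instance
  ∂[2,4] = [4] − [2].
The resulting 5×10 matrix has rank 4, and its Smith normal form has invariant factors (1,1,1,1).

The boundary map ∂_2: C_2 → C_1 acts by ∂[p,q,r] = [q,r] − [p,r] + [p,q]. For instance
  ∂[1,2,4] = [2,4] − [1,4] + [1,2],
  ∂[1,2,3] = [2,3] − [1,3] + [1,2].
As a 10×5 matrix over Z this has rank 5, with invariant factors (1,1,1,1,1).

Computing H_k = (kernel of ∂_k) / (image of ∂_{k+1}):

  H_2: rank ker ∂_2 − rank ∂_3 = (5 − 5) − 0 = 0, and there is no ∂_3, so H_2 ≅ 0.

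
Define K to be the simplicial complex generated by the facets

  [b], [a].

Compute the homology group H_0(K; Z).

Fix the vertex order a < b and write every simplex with vertices in increasing order. Then dim K = 0 and the simplices of K are:

  0-simplices (2): a, b

so the chain groups are C_0 ≅ Z^2.

Now H_k = ker ∂_k / im ∂_{k+1}, so:

  H_0: rank C_0 − rank ∂_1 = 2 − 0 = 2, and there is no ∂_1, so H_0 = Z^2.

(K is a triangulation of a set of 2 points.)

H_0 ≅ Z^2.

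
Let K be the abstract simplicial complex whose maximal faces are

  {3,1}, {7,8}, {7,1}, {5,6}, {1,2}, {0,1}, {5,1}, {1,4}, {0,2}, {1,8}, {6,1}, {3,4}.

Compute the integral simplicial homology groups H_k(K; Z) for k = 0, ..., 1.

H_0 = Z,  H_1 = Z^4.

K has 9 vertices, 12 edges.
rank ∂_0 = 0, rank ∂_1 = 8 ⇒ b_0 = 9 − 0 − 8 = 1; all invariant factors of ∂_1 are 1 so no torsion. So H_0 ≅ Z.
rank ∂_1 = 8, rank ∂_2 = 0 ⇒ b_1 = 12 − 8 − 0 = 4. So H_1 ≅ Z^4.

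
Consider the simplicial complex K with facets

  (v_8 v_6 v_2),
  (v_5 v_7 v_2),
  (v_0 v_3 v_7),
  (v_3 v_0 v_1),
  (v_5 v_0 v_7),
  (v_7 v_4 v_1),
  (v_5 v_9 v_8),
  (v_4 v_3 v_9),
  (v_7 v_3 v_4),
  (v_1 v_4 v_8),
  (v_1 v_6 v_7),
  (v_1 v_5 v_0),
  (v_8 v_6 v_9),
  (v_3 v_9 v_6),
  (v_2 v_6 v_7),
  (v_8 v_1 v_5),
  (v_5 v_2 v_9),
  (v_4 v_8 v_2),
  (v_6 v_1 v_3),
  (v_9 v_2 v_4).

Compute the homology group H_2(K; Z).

H_2 = 0.

Fix the vertex order v_0 < v_1 < v_2 < v_3 < v_4 < v_5 < v_6 < v_7 < v_8 < v_9 and write every simplex with vertices in increasing order. Then dim K = 2 and the simplices of K are:

  0-simplices (10): [v_0], [v_1], [v_2], [v_3], [v_4], [v_5], [v_6], [v_7], [v_8], [v_9]
  1-simplices (30): (30 of them)
  2-simplices (20): (20 of them)

giving chain groups C_0 ≅ Z^10, C_1 ≅ Z^30, C_2 ≅ Z^20.

∂_1: C_1 → C_0 sends each edge [p,q] (with p < q) to q − p. For instance
  ∂[v_4,v_8] = [v_8] − [v_4].
The resulting 10×30 matrix has rank 9, and its Smith normal form has invariant factors (1,1,1,1,1,1,1,1,1).

The boundary map ∂_2: C_2 → C_1 sends each 2-simplex [p,q,r] to [q,r] − [p,r] + [p,q]. For instance
  ∂[v_2,v_5,v_7] = [v_5,v_7] − [v_2,v_7] + [v_2,v_5],
  ∂[v_1,v_4,v_7] = [v_4,v_7] − [v_1,v_7] + [v_1,v_4].
This gives a 30×20 integer matrix of rank 20; reducing to Smith normal form yields diagonal entries (1,1,1,1,1,1,1,1,1,1,1,1,1,1,1,1,1,1,1,2).

Now H_k = ker ∂_k / im ∂_{k+1}, so:

  H_2: rank ker ∂_2 − rank ∂_3 = (20 − 20) − 0 = 0, and there is no ∂_3, so H_2 = 0.

(K is a triangulation of the Klein bottle.)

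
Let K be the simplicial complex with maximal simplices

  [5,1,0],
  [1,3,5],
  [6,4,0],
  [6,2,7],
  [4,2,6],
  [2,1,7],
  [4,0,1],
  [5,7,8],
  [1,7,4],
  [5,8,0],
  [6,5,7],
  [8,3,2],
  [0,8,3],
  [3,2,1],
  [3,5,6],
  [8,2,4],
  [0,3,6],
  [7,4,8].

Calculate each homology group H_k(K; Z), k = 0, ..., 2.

We work with the vertex ordering 0 < 1 < 2 < 3 < 4 < 5 < 6 < 7 < 8. The simplices of K, each written with vertices in increasing order, are:

  0-simplices (9): [0], [1], [2], [3], [4], [5], [6], [7], [8]
  1-simplices (27): (27 of them)
  2-simplices (18): [0,1,4], [0,1,5], [0,3,6], [0,3,8], [0,4,6], [0,5,8], [1,2,3], [1,2,7], [1,3,5], [1,4,7], [2,3,8], [2,4,6], [2,4,8], [2,6,7], [3,5,6], [4,7,8], [5,6,7], [5,7,8]

giving chain groups C_0 ≅ Z^9, C_1 ≅ Z^27, C_2 ≅ Z^18.

∂_1: C_1 → C_0 maps an edge to its endpoints' difference, ∂[p,q] = q − p.
As a 9×27 matrix over Z this has rank 8, with invariant factors (1,1,1,1,1,1,1,1).

Boundary ∂_2: C_2 → C_1 sends each 2-simplex [p,q,r] to [q,r] − [p,r] + [p,q]. For instance
  ∂[0,1,4] = [1,4] − [0,4] + [0,1],
  ∂[4,7,8] = [7,8] − [4,8] + [4,7].
As a 27×18 matrix over Z this has rank 18, with invariant factors (1,1,1,1,1,1,1,1,1,1,1,1,1,1,1,1,1,2).

Computing H_k = (kernel of ∂_k) / (image of ∂_{k+1}):

  H_0: rank C_0 − rank ∂_1 = 9 − 8 = 1, and the invariant factors of ∂_1 are all 1, so H_0 ≅ Z.
  H_1: rank ker ∂_1 − rank ∂_2 = (27 − 8) − 18 = 1, and ∂_2 has invariant factor 2 > 1, so H_1 ≅ Z ⊕ Z/2.
  H_2: rank ker ∂_2 − rank ∂_3 = (18 − 18) − 0 = 0, and there is no ∂_3, so H_2 ≅ 0.

H_0 ≅ Z,  H_1 ≅ Z ⊕ Z/2,  H_2 = 0.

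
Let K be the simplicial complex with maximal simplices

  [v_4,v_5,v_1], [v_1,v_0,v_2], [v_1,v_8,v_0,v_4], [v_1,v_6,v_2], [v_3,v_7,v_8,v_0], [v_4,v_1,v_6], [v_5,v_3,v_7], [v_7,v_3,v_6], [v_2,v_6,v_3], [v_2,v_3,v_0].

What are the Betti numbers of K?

b_0 = 1, b_1 = 1, b_2 = 0, b_3 = 0.

K has 9 vertices, 23 edges, 16 triangles, 2 3-simplices.
rank ∂_0 = 0, rank ∂_1 = 8 ⇒ b_0 = 9 − 0 − 8 = 1; all invariant factors of ∂_1 are 1 so no torsion. So H_0 = Z.
rank ∂_1 = 8, rank ∂_2 = 14 ⇒ b_1 = 23 − 8 − 14 = 1; all invariant factors of ∂_2 are 1 so no torsion. So H_1 = Z.
rank ∂_2 = 14, rank ∂_3 = 2 ⇒ b_2 = 16 − 14 − 2 = 0; all invariant factors of ∂_3 are 1 so no torsion. So H_2 = 0.
rank ∂_3 = 2, rank ∂_4 = 0 ⇒ b_3 = 2 − 2 − 0 = 0. So H_3 = 0.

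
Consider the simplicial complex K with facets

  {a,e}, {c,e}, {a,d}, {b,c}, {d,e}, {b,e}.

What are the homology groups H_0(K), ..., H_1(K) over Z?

H_0 = Z,  H_1 = Z^2.

We work with the vertex ordering a < b < c < d < e. The simplices of K, each written with vertices in increasing order, are:

  0-simplices (5): a, b, c, d, e
  1-simplices (6): ad, ae, bc, be, ce, de

giving chain groups C_0 ≅ Z^5, C_1 ≅ Z^6.

The boundary map ∂_1: C_1 → C_0 is given by ∂[p,q] = [q] − [p]. For instance
  ∂bc = c − b.
As a 5×6 matrix over Z this has rank 4, with invariant factors (1,1,1,1).

Reading off H_k = ker ∂_k / im ∂_{k+1}:

  H_0: rank C_0 − rank ∂_1 = 5 − 4 = 1, and the invariant factors of ∂_1 are all 1, so H_0 = Z.
  H_1: rank ker ∂_1 − rank ∂_2 = (6 − 4) − 0 = 2, and there is no ∂_2, so H_1 = Z^2.

As a check, the Euler characteristic is 5 − 6 = -1, which agrees with 1 − 2 = -1.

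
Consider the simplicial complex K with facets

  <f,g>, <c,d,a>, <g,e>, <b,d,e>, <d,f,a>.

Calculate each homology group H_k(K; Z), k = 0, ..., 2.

K has 7 vertices, 10 edges, 3 triangles.
rank ∂_0 = 0, rank ∂_1 = 6 ⇒ b_0 = 7 − 0 − 6 = 1; all invariant factors of ∂_1 are 1 so no torsion. So H_0 ≅ Z.
rank ∂_1 = 6, rank ∂_2 = 3 ⇒ b_1 = 10 − 6 − 3 = 1; all invariant factors of ∂_2 are 1 so no torsion. So H_1 ≅ Z.
rank ∂_2 = 3, rank ∂_3 = 0 ⇒ b_2 = 3 − 3 − 0 = 0. So H_2 ≅ 0.

H_0 ≅ Z,  H_1 ≅ Z,  H_2 = 0.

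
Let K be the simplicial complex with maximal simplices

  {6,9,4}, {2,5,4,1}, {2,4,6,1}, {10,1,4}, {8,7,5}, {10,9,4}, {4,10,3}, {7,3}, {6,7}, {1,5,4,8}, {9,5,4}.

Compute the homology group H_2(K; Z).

We work with the vertex ordering 1 < 2 < 3 < 4 < 5 < 6 < 7 < 8 < 9 < 10. The simplices of K, each written with vertices in increasing order, are:

  0-simplices (10): [1], [2], [3], [4], [5], [6], [7], [8], [9], [10]
  1-simplices (24): (24 of them)
  2-simplices (16): [1,2,4], [1,2,5], [1,2,6], [1,4,5], [1,4,6], [1,4,8], [1,4,10], [1,5,8], [2,4,5], [2,4,6], [3,4,10], [4,5,8], [4,5,9], [4,6,9], [4,9,10], [5,7,8]
  3-simplices (3): [1,2,4,5], [1,2,4,6], [1,4,5,8]

Hence C_0 ≅ Z^10, C_1 ≅ Z^24, C_2 ≅ Z^16, C_3 ≅ Z^3.

Boundary ∂_1: C_1 → C_0 is given by ∂[p,q] = [q] − [p].
The 10×24 boundary matrix has rank 9 and Smith normal form diag(1,1,1,1,1,1,1,1,1).

Boundary ∂_2: C_2 → C_1 sends each 2-simplex [p,q,r] to [q,r] − [p,r] + [p,q]. For instance
  ∂[5,7,8] = [7,8] − [5,8] + [5,7],
  ∂[1,2,4] = [2,4] − [1,4] + [1,2].
The resulting 24×16 matrix has rank 13, and its Smith normal form has invariant factors (1,1,1,1,1,1,1,1,1,1,1,1,1).

∂_3: C_3 → C_2 sends each 3-simplex σ to the alternating sum Σ_i (−1)^i (σ with its i-th vertex removed). For instance
  ∂[1,2,4,6] = [2,4,6] − [1,4,6] + [1,2,6] − [1,2,4],
  ∂[1,2,4,5] = [2,4,5] − [1,4,5] + [1,2,5] − [1,2,4].
The resulting 16×3 matrix has rank 3, and its Smith normal form has invariant factors (1,1,1).

Now H_k = ker ∂_k / im ∂_{k+1}, so:

  H_2: rank ker ∂_2 − rank ∂_3 = (16 − 13) − 3 = 0, and the invariant factors of ∂_3 are all 1, so H_2 ≅ 0.

H_2 = 0.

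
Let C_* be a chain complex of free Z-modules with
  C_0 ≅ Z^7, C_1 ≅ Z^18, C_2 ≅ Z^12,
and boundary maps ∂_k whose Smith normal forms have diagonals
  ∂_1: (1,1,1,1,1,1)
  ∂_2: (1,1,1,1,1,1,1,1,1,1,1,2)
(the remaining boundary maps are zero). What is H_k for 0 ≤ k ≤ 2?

H_0 = Z,  H_1 = Z/2,  H_2 = 0.

H_0: b_0 = 7 − 0 − 6 = 1; torsion from ∂_1 factors > 1: none. So H_0 = Z.
H_1: b_1 = 18 − 6 − 12 = 0; torsion from ∂_2 factors > 1: [2]. So H_1 = Z/2.
H_2: b_2 = 12 − 12 − 0 = 0; torsion from ∂_3 factors > 1: none. So H_2 = 0.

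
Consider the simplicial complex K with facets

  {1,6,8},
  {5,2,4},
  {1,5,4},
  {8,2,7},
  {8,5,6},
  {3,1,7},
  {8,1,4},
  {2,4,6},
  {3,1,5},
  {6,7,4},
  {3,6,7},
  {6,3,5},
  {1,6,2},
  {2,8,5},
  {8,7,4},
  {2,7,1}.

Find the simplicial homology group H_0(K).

H_0 = Z.

We work with the vertex ordering 1 < 2 < 3 < 4 < 5 < 6 < 7 < 8. The simplices of K, each written with vertices in increasing order, are:

  0-simplices (8): [1], [2], [3], [4], [5], [6], [7], [8]
  1-simplices (24): (24 of them)
  2-simplices (16): [1,2,6], [1,2,7], [1,3,5], [1,3,7], [1,4,5], [1,4,8], [1,6,8], [2,4,5], [2,4,6], [2,5,8], [2,7,8], [3,5,6], [3,6,7], [4,6,7], [4,7,8], [5,6,8]

giving chain groups C_0 ≅ Z^8, C_1 ≅ Z^24, C_2 ≅ Z^16.

Boundary ∂_1: C_1 → C_0 is given by ∂[p,q] = [q] − [p]. For instance
  ∂[2,6] = [6] − [2].
The resulting 8×24 matrix has rank 7, and its Smith normal form has invariant factors (1,1,1,1,1,1,1).

Boundary ∂_2: C_2 → C_1 sends each 2-simplex [p,q,r] to [q,r] − [p,r] + [p,q]. For instance
  ∂[1,6,8] = [6,8] − [1,8] + [1,6],
  ∂[2,4,5] = [4,5] − [2,5] + [2,4].
The 24×16 boundary matrix has rank 15 and Smith normal form diag(1,1,1,1,1,1,1,1,1,1,1,1,1,1,1).

Computing H_k = (kernel of ∂_k) / (image of ∂_{k+1}):

  H_0: rank C_0 − rank ∂_1 = 8 − 7 = 1, and the invariant factors of ∂_1 are all 1, so H_0 ≅ Z.

(K is a triangulation of the torus T^2.)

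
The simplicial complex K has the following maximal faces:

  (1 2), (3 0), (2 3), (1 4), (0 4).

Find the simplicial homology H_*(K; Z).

Fix the vertex order 0 < 1 < 2 < 3 < 4 and write every simplex with vertices in increasing order. Then dim K = 1 and the simplices of K are:

  0-simplices (5): [0], [1], [2], [3], [4]
  1-simplices (5): [0,3], [0,4], [1,2], [1,4], [2,3]

Hence C_0 ≅ Z^5, C_1 ≅ Z^5.

∂_1: C_1 → C_0 is given by ∂[p,q] = [q] − [p]. For instance
  ∂[1,4] = [4] − [1].
This gives a 5×5 integer matrix of rank 4; reducing to Smith normal form yields diagonal entries (1,1,1,1).

Now H_k = ker ∂_k / im ∂_{k+1}, so:

  H_0: rank C_0 − rank ∂_1 = 5 − 4 = 1, and the invariant factors of ∂_1 are all 1, so H_0 ≅ Z.
  H_1: rank ker ∂_1 − rank ∂_2 = (5 − 4) − 0 = 1, and there is no ∂_2, so H_1 ≅ Z.

As a check, the Euler characteristic is 5 − 5 = 0, which agrees with 1 − 1 = 0.

H_0 ≅ Z,  H_1 ≅ Z.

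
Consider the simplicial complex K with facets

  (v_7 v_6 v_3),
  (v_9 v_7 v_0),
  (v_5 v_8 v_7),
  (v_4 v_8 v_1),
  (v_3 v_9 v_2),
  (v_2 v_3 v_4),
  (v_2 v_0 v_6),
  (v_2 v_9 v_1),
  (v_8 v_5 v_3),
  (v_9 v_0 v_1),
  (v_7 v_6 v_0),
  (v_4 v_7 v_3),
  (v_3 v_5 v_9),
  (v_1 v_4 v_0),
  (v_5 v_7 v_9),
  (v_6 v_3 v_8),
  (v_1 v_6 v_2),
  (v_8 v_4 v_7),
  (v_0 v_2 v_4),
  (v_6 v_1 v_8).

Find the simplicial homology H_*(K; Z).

H_0 ≅ Z,  H_1 ≅ Z ⊕ Z_2,  H_2 = 0.

Fix the vertex order v_0 < v_1 < v_2 < v_3 < v_4 < v_5 < v_6 < v_7 < v_8 < v_9 and write every simplex with vertices in increasing order. Then dim K = 2 and the simplices of K are:

  0-simplices (10): [v_0], [v_1], [v_2], [v_3], [v_4], [v_5], [v_6], [v_7], [v_8], [v_9]
  1-simplices (30): (30 of them)
  2-simplices (20): (20 of them)

giving chain groups C_0 ≅ Z^10, C_1 ≅ Z^30, C_2 ≅ Z^20.

The boundary map ∂_1: C_1 → C_0 is given by ∂[p,q] = [q] − [p].
As a 10×30 matrix over Z this has rank 9, with invariant factors (1,1,1,1,1,1,1,1,1).

The boundary map ∂_2: C_2 → C_1 sends each 2-simplex [p,q,r] to [q,r] − [p,r] + [p,q]. For instance
  ∂[v_3,v_5,v_8] = [v_5,v_8] − [v_3,v_8] + [v_3,v_5],
  ∂[v_1,v_4,v_8] = [v_4,v_8] − [v_1,v_8] + [v_1,v_4].
The 30×20 boundary matrix has rank 20 and Smith normal form diag(1,1,1,1,1,1,1,1,1,1,1,1,1,1,1,1,1,1,1,2).

Now H_k = ker ∂_k / im ∂_{k+1}, so:

  H_0: rank C_0 − rank ∂_1 = 10 − 9 = 1, and the invariant factors of ∂_1 are all 1, so H_0 = Z.
  H_1: rank ker ∂_1 − rank ∂_2 = (30 − 9) − 20 = 1, and ∂_2 has invariant factor 2 > 1, so H_1 = Z ⊕ Z_2.
  H_2: rank ker ∂_2 − rank ∂_3 = (20 − 20) − 0 = 0, and there is no ∂_3, so H_2 = 0.

As a check, the Euler characteristic is 10 − 30 + 20 = 0, which agrees with 1 − 1 + 0 = 0.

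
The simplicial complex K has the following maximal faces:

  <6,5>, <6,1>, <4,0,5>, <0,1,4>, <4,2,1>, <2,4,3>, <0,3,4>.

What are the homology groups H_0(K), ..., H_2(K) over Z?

H_0 ≅ Z,  H_1 ≅ Z,  H_2 = 0.

Fix the vertex order 0 < 1 < 2 < 3 < 4 < 5 < 6 and write every simplex with vertices in increasing order. Then dim K = 2 and the simplices of K are:

  0-simplices (7): [0], [1], [2], [3], [4], [5], [6]
  1-simplices (12): [0,1], [0,3], [0,4], [0,5], [1,2], [1,4], [1,6], [2,3], [2,4], [3,4], [4,5], [5,6]
  2-simplices (5): [0,1,4], [0,3,4], [0,4,5], [1,2,4], [2,3,4]

so the chain groups are C_0 ≅ Z^7, C_1 ≅ Z^12, C_2 ≅ Z^5.

Boundary ∂_1: C_1 → C_0 sends each edge [p,q] (with p < q) to q − p.
The 7×12 boundary matrix has rank 6 and Smith normal form diag(1,1,1,1,1,1).

∂_2: C_2 → C_1 sends each 2-simplex [p,q,r] to [q,r] − [p,r] + [p,q]. For instance
  ∂[0,4,5] = [4,5] − [0,5] + [0,4],
  ∂[1,2,4] = [2,4] − [1,4] + [1,2].
As a 12×5 matrix over Z this has rank 5, with invariant factors (1,1,1,1,1).

From H_k ≅ ker(∂_k) / im(∂_{k+1}) we obtain:

  H_0: rank C_0 − rank ∂_1 = 7 − 6 = 1, and the invariant factors of ∂_1 are all 1, so H_0 = Z.
  H_1: rank ker ∂_1 − rank ∂_2 = (12 − 6) − 5 = 1, and the invariant factors of ∂_2 are all 1, so H_1 = Z.
  H_2: rank ker ∂_2 − rank ∂_3 = (5 − 5) − 0 = 0, and there is no ∂_3, so H_2 = 0.

As a check, the Euler characteristic is 7 − 12 + 5 = 0, which agrees with 1 − 1 + 0 = 0.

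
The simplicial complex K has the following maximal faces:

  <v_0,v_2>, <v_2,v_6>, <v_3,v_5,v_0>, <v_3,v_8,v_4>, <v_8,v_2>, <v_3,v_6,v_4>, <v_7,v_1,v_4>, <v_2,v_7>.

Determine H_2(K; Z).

Order the vertices as v_0 < v_1 < v_2 < v_3 < v_4 < v_5 < v_6 < v_7 < v_8. Listing each simplex with vertices in this order, K has dimension 2 with simplices:

  0-simplices (9): [v_0], [v_1], [v_2], [v_3], [v_4], [v_5], [v_6], [v_7], [v_8]
  1-simplices (15): (15 of them)
  2-simplices (4): [v_0,v_3,v_5], [v_1,v_4,v_7], [v_3,v_4,v_6], [v_3,v_4,v_8]

so the chain groups are C_0 ≅ Z^9, C_1 ≅ Z^15, C_2 ≅ Z^4.

∂_1: C_1 → C_0 maps an edge to its endpoints' difference, ∂[p,q] = q − p. For instance
  ∂[v_4,v_6] = [v_6] − [v_4].
The 9×15 boundary matrix has rank 8 and Smith normal form diag(1,1,1,1,1,1,1,1).

∂_2: C_2 → C_1 maps a triangle to the signed sum of its edges. For instance
  ∂[v_0,v_3,v_5] = [v_3,v_5] − [v_0,v_5] + [v_0,v_3],
  ∂[v_1,v_4,v_7] = [v_4,v_7] − [v_1,v_7] + [v_1,v_4].
The 15×4 boundary matrix has rank 4 and Smith normal form diag(1,1,1,1).

From H_k ≅ ker(∂_k) / im(∂_{k+1}) we obtain:

  H_2: rank ker ∂_2 − rank ∂_3 = (4 − 4) − 0 = 0, and there is no ∂_3, so H_2 = 0.

H_2 = 0.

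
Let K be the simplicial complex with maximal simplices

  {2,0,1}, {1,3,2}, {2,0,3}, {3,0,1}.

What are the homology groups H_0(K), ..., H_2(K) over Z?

H_0 ≅ Z,  H_1 = 0,  H_2 ≅ Z.

Order the vertices as 0 < 1 < 2 < 3. Listing each simplex with vertices in this order, K has dimension 2 with simplices:

  0-simplices (4): [0], [1], [2], [3]
  1-simplices (6): [0,1], [0,2], [0,3], [1,2], [1,3], [2,3]
  2-simplices (4): [0,1,2], [0,1,3], [0,2,3], [1,2,3]

giving chain groups C_0 ≅ Z^4, C_1 ≅ Z^6, C_2 ≅ Z^4.

Boundary ∂_1: C_1 → C_0 maps an edge to its endpoints' difference, ∂[p,q] = q − p. For instance
  ∂[1,3] = [3] − [1].
The 4×6 boundary matrix has rank 3 and Smith normal form diag(1,1,1).

∂_2: C_2 → C_1 maps a triangle to the signed sum of its edges. For instance
  ∂[1,2,3] = [2,3] − [1,3] + [1,2],
  ∂[0,1,2] = [1,2] − [0,2] + [0,1].
The resulting 6×4 matrix has rank 3, and its Smith normal form has invariant factors (1,1,1).

Now H_k = ker ∂_k / im ∂_{k+1}, so:

  H_0: rank C_0 − rank ∂_1 = 4 − 3 = 1, and the invariant factors of ∂_1 are all 1, so H_0 = Z.
  H_1: rank ker ∂_1 − rank ∂_2 = (6 − 3) − 3 = 0, and the invariant factors of ∂_2 are all 1, so H_1 = 0.
  H_2: rank ker ∂_2 − rank ∂_3 = (4 − 3) − 0 = 1, and there is no ∂_3, so H_2 = Z.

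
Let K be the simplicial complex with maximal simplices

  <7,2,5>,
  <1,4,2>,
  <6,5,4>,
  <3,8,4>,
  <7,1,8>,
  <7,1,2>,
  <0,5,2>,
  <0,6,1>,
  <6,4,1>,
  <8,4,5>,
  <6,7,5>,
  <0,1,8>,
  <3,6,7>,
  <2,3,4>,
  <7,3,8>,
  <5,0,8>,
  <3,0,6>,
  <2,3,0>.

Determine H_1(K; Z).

H_1 = Z^2.

Fix the vertex order 0 < 1 < 2 < 3 < 4 < 5 < 6 < 7 < 8 and write every simplex with vertices in increasing order. Then dim K = 2 and the simplices of K are:

  0-simplices (9): [0], [1], [2], [3], [4], [5], [6], [7], [8]
  1-simplices (27): (27 of them)
  2-simplices (18): [0,1,6], [0,1,8], [0,2,3], [0,2,5], [0,3,6], [0,5,8], [1,2,4], [1,2,7], [1,4,6], [1,7,8], [2,3,4], [2,5,7], [3,4,8], [3,6,7], [3,7,8], [4,5,6], [4,5,8], [5,6,7]

giving chain groups C_0 ≅ Z^9, C_1 ≅ Z^27, C_2 ≅ Z^18.

∂_1: C_1 → C_0 maps an edge to its endpoints' difference, ∂[p,q] = q − p. For instance
  ∂[1,4] = [4] − [1].
The 9×27 boundary matrix has rank 8 and Smith normal form diag(1,1,1,1,1,1,1,1).

∂_2: C_2 → C_1 acts by ∂[p,q,r] = [q,r] − [p,r] + [p,q]. For instance
  ∂[1,2,4] = [2,4] − [1,4] + [1,2],
  ∂[2,3,4] = [3,4] − [2,4] + [2,3].
The resulting 27×18 matrix has rank 17, and its Smith normal form has invariant factors (1,1,1,1,1,1,1,1,1,1,1,1,1,1,1,1,1).

Computing H_k = (kernel of ∂_k) / (image of ∂_{k+1}):

  H_1: rank ker ∂_1 − rank ∂_2 = (27 − 8) − 17 = 2, and the invariant factors of ∂_2 are all 1, so H_1 = Z^2.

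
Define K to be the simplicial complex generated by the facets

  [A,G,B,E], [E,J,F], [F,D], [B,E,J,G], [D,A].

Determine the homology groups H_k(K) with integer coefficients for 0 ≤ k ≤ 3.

H_0 = Z,  H_1 = Z,  H_2 = 0,  H_3 = 0.

Fix the vertex order A < B < D < E < F < G < J and write every simplex with vertices in increasing order. Then dim K = 3 and the simplices of K are:

  0-simplices (7): A, B, D, E, F, G, J
  1-simplices (13): AB, AD, AE, AG, BE, BG, BJ, DF, EF, EG, EJ, FJ, GJ
  2-simplices (8): ABE, ABG, AEG, BEG, BEJ, BGJ, EFJ, EGJ
  3-simplices (2): ABEG, BEGJ

Hence C_0 ≅ Z^7, C_1 ≅ Z^13, C_2 ≅ Z^8, C_3 ≅ Z^2.

Boundary ∂_1: C_1 → C_0 is given by ∂[p,q] = [q] − [p].
As a 7×13 matrix over Z this has rank 6, with invariant factors (1,1,1,1,1,1).

The boundary map ∂_2: C_2 → C_1 sends each 2-simplex [p,q,r] to [q,r] − [p,r] + [p,q]. For instance
  ∂EFJ = FJ − EJ + EF,
  ∂EGJ = GJ − EJ + EG.
This gives a 13×8 integer matrix of rank 6; reducing to Smith normal form yields diagonal entries (1,1,1,1,1,1).

Boundary ∂_3: C_3 → C_2 sends each 3-simplex σ to the alternating sum Σ_i (−1)^i (σ with its i-th vertex removed). For instance
  ∂BEGJ = EGJ − BGJ + BEJ − BEG,
  ∂ABEG = BEG − AEG + ABG − ABE.
As a 8×2 matrix over Z this has rank 2, with invariant factors (1,1).

Now H_k = ker ∂_k / im ∂_{k+1}, so:

  H_0: rank C_0 − rank ∂_1 = 7 − 6 = 1, and the invariant factors of ∂_1 are all 1, so H_0 ≅ Z.
  H_1: rank ker ∂_1 − rank ∂_2 = (13 − 6) − 6 = 1, and the invariant factors of ∂_2 are all 1, so H_1 ≅ Z.
  H_2: rank ker ∂_2 − rank ∂_3 = (8 − 6) − 2 = 0, and the invariant factors of ∂_3 are all 1, so H_2 ≅ 0.
  H_3: rank ker ∂_3 − rank ∂_4 = (2 − 2) − 0 = 0, and there is no ∂_4, so H_3 ≅ 0.

As a check, the Euler characteristic is 7 − 13 + 8 − 2 = 0, which agrees with 1 − 1 + 0 − 0 = 0.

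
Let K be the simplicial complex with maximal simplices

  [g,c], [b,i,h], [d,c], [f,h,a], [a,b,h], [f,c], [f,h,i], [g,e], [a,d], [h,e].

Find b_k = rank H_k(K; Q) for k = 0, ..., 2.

We work with the vertex ordering a < b < c < d < e < f < g < h < i. The simplices of K, each written with vertices in increasing order, are:

  0-simplices (9): a, b, c, d, e, f, g, h, i
  1-simplices (14): ab, ad, af, ah, bh, bi, cd, cf, cg, eg, eh, fh, fi, hi
  2-simplices (4): abh, afh, bhi, fhi

so the chain groups are C_0 ≅ Z^9, C_1 ≅ Z^14, C_2 ≅ Z^4.

The boundary map ∂_1: C_1 → C_0 sends each edge [p,q] (with p < q) to q − p. For instance
  ∂hi = i − h.
As a 9×14 matrix over Z this has rank 8, with invariant factors (1,1,1,1,1,1,1,1).

∂_2: C_2 → C_1 sends each 2-simplex [p,q,r] to [q,r] − [p,r] + [p,q]. For instance
  ∂bhi = hi − bi + bh,
  ∂afh = fh − ah + af.
The 14×4 boundary matrix has rank 4 and Smith normal form diag(1,1,1,1).

Now H_k = ker ∂_k / im ∂_{k+1}, so:

  H_0: rank C_0 − rank ∂_1 = 9 − 8 = 1, and the invariant factors of ∂_1 are all 1, so H_0 ≅ Z.
  H_1: rank ker ∂_1 − rank ∂_2 = (14 − 8) − 4 = 2, and the invariant factors of ∂_2 are all 1, so H_1 ≅ Z^2.
  H_2: rank ker ∂_2 − rank ∂_3 = (4 − 4) − 0 = 0, and there is no ∂_3, so H_2 ≅ 0.

Hence the Betti numbers are b_0 = 1, b_1 = 2, b_2 = 0.

b_0 = 1, b_1 = 2, b_2 = 0.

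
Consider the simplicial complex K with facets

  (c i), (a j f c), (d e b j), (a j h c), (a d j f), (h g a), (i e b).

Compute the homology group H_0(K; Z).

H_0 = Z.

Fix the vertex order a < b < c < d < e < f < g < h < i < j and write every simplex with vertices in increasing order. Then dim K = 3 and the simplices of K are:

  0-simplices (10): a, b, c, d, e, f, g, h, i, j
  1-simplices (22): ac, ad, af, ag, ah, aj, bd, be, bi, bj, cf, ch, ci, cj, de, df, dj, ei, ej, fj, gh, hj
  2-simplices (16): acf, ach, acj, adf, adj, afj, agh, ahj, bde, bdj, bei, bej, cfj, chj, dej, dfj
  3-simplices (4): acfj, achj, adfj, bdej

so the chain groups are C_0 ≅ Z^10, C_1 ≅ Z^22, C_2 ≅ Z^16, C_3 ≅ Z^4.

Boundary ∂_1: C_1 → C_0 is given by ∂[p,q] = [q] − [p].
This gives a 10×22 integer matrix of rank 9; reducing to Smith normal form yields diagonal entries (1,1,1,1,1,1,1,1,1).

Boundary ∂_2: C_2 → C_1 maps a triangle to the signed sum of its edges. For instance
  ∂dej = ej − dj + de,
  ∂bdj = dj − bj + bd.
As a 22×16 matrix over Z this has rank 12, with invariant factors (1,1,1,1,1,1,1,1,1,1,1,1).

∂_3: C_3 → C_2 sends each 3-simplex σ to the alternating sum Σ_i (−1)^i (σ with its i-th vertex removed). For instance
  ∂acfj = cfj − afj + acj − acf,
  ∂bdej = dej − bej + bdj − bde.
As a 16×4 matrix over Z this has rank 4, with invariant factors (1,1,1,1).

Computing H_k = (kernel of ∂_k) / (image of ∂_{k+1}):

  H_0: rank C_0 − rank ∂_1 = 10 − 9 = 1, and the invariant factors of ∂_1 are all 1, so H_0 ≅ Z.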